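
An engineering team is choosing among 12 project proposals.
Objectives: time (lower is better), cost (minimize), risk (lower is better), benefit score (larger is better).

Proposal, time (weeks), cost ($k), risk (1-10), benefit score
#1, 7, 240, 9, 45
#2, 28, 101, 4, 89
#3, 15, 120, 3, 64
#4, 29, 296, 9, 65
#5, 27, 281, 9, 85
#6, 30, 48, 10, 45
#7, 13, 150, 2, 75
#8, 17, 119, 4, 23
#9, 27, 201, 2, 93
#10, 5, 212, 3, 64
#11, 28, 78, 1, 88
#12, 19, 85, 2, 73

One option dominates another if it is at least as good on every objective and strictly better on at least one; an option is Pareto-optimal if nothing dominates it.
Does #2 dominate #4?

Yes

#2 vs #4: time 28≤29, cost 101≤296, risk 4≤9, benefit score 89≥65 — #2 is at least as good on every objective with at least one strict improvement.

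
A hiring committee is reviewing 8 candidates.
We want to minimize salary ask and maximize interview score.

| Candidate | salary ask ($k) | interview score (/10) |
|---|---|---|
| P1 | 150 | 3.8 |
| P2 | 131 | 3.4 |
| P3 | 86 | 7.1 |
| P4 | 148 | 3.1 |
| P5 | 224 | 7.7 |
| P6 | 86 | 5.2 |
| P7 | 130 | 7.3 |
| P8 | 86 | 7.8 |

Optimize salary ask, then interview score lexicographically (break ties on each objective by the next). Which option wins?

P8

First minimize salary ask: best is 86, kept {P3, P6, P8}.
Then maximize interview score: best is 7.8, kept {P8}.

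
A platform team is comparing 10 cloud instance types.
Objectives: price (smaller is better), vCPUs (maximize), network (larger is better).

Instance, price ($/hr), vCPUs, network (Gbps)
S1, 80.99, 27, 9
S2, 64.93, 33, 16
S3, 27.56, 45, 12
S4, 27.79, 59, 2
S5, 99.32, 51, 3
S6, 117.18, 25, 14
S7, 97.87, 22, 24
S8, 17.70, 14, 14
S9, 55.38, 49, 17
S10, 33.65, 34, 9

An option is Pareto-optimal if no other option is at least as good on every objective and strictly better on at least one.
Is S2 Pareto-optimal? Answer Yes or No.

S9 vs S2: price 55.38≤64.93, vCPUs 49≥33, network 17≥16 — S9 is at least as good on every objective and strictly better on at least one, so S9 dominates S2.

No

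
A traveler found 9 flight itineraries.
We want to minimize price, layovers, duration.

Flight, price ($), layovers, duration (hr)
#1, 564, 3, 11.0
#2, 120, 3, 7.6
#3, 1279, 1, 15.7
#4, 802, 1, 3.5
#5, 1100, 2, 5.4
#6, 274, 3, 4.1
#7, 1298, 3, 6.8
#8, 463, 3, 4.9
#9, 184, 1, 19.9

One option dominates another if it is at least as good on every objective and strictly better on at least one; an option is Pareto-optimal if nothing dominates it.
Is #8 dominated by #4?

No

#4 vs #8: #4 is worse on price (802 vs 463), so it does not dominate #8.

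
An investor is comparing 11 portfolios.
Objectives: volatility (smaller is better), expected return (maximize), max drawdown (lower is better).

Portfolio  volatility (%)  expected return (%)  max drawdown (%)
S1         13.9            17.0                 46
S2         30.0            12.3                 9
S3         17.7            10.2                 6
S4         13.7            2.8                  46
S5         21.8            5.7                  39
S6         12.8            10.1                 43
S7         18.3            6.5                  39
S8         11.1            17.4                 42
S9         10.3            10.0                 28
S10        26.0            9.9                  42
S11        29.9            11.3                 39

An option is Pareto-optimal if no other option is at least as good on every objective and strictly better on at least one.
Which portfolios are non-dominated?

S2, S3, S8, S9, S11

S1: dominated by S8 (volatility 11.1≤13.9, expected return 17.4≥17.0, max drawdown 42≤46).
S2: not dominated.
S3: not dominated (best max drawdown).
S4: dominated by S6 (volatility 12.8≤13.7, expected return 10.1≥2.8, max drawdown 43≤46).
S5: dominated by S3 (volatility 17.7≤21.8, expected return 10.2≥5.7, max drawdown 6≤39).
S6: dominated by S8 (volatility 11.1≤12.8, expected return 17.4≥10.1, max drawdown 42≤43).
S7: dominated by S3 (volatility 17.7≤18.3, expected return 10.2≥6.5, max drawdown 6≤39).
S8: not dominated (best expected return).
S9: not dominated (best volatility).
S10: dominated by S3 (volatility 17.7≤26.0, expected return 10.2≥9.9, max drawdown 6≤42).
S11: not dominated.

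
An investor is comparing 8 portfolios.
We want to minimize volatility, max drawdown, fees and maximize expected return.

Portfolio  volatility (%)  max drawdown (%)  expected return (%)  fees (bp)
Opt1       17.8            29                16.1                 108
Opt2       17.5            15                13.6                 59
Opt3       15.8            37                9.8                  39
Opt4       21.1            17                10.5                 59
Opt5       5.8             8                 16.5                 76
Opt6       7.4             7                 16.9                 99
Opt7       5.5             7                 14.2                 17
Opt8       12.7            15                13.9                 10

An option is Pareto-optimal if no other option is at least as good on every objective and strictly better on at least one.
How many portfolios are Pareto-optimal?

4

Opt1: dominated by Opt5 (volatility 5.8≤17.8, max drawdown 8≤29, expected return 16.5≥16.1, fees 76≤108).
Opt2: dominated by Opt7 (volatility 5.5≤17.5, max drawdown 7≤15, expected return 14.2≥13.6, fees 17≤59).
Opt3: dominated by Opt7 (volatility 5.5≤15.8, max drawdown 7≤37, expected return 14.2≥9.8, fees 17≤39).
Opt4: dominated by Opt2 (volatility 17.5≤21.1, max drawdown 15≤17, expected return 13.6≥10.5, fees 59≤59).
Opt5: not dominated.
Opt6: not dominated (best expected return).
Opt7: not dominated (best volatility).
Opt8: not dominated (best fees).
Pareto-optimal: Opt5, Opt6, Opt7, Opt8 → 4.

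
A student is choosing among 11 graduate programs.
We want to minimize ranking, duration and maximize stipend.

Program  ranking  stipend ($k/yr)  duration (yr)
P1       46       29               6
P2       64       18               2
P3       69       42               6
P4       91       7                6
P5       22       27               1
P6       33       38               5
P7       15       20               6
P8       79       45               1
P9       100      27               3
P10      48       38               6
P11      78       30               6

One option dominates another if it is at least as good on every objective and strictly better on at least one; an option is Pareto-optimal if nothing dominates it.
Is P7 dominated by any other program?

No

P1: worse on ranking (46 vs 15).
P2: worse on ranking (64 vs 15).
P3: worse on ranking (69 vs 15).
P4: worse on ranking (91 vs 15).
P5: worse on ranking (22 vs 15).
P6: worse on ranking (33 vs 15).
P8: worse on ranking (79 vs 15).
P9: worse on ranking (100 vs 15).
P10: worse on ranking (48 vs 15).
P11: worse on ranking (78 vs 15).
No option is at least as good as P7 on every objective and strictly better on one.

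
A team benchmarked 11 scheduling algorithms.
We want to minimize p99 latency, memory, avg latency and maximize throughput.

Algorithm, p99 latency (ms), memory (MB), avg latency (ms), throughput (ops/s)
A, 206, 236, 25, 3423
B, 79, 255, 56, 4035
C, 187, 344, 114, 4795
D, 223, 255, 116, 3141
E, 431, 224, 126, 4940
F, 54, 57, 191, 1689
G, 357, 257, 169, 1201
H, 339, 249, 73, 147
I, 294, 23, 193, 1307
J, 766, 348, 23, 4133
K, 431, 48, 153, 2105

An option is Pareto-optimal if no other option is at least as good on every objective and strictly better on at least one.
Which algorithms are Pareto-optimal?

A, B, C, E, F, I, J, K

A: not dominated.
B: not dominated.
C: not dominated.
D: dominated by A (p99 latency 206≤223, memory 236≤255, avg latency 25≤116, throughput 3423≥3141).
E: not dominated (best throughput).
F: not dominated (best p99 latency).
G: dominated by A (p99 latency 206≤357, memory 236≤257, avg latency 25≤169, throughput 3423≥1201).
H: dominated by A (p99 latency 206≤339, memory 236≤249, avg latency 25≤73, throughput 3423≥147).
I: not dominated (best memory).
J: not dominated (best avg latency).
K: not dominated.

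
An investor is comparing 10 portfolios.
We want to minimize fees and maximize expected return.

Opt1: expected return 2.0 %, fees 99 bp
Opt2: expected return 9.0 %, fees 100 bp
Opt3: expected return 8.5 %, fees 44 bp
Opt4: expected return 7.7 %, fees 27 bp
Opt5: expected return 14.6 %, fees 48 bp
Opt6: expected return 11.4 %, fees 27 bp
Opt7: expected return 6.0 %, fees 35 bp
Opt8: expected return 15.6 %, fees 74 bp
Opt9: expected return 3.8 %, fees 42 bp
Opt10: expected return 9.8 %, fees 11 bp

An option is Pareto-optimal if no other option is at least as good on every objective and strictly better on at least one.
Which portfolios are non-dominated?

Opt1: dominated by Opt3 (expected return 8.5≥2.0, fees 44≤99).
Opt2: dominated by Opt5 (expected return 14.6≥9.0, fees 48≤100).
Opt3: dominated by Opt6 (expected return 11.4≥8.5, fees 27≤44).
Opt4: dominated by Opt6 (expected return 11.4≥7.7, fees 27≤27).
Opt5: not dominated.
Opt6: not dominated.
Opt7: dominated by Opt4 (expected return 7.7≥6.0, fees 27≤35).
Opt8: not dominated (best expected return).
Opt9: dominated by Opt4 (expected return 7.7≥3.8, fees 27≤42).
Opt10: not dominated (best fees).

Opt5, Opt6, Opt8, Opt10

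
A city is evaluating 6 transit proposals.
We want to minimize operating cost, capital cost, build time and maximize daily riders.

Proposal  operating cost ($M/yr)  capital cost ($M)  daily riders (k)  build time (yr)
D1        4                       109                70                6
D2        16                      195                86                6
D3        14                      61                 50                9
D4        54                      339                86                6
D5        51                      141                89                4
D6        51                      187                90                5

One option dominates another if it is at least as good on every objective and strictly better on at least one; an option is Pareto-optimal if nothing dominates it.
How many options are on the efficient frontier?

5

D1: not dominated (best operating cost).
D2: not dominated.
D3: not dominated (best capital cost).
D4: dominated by D2 (operating cost 16≤54, capital cost 195≤339, daily riders 86≥86, build time 6≤6).
D5: not dominated (best build time).
D6: not dominated (best daily riders).
Pareto-optimal: D1, D2, D3, D5, D6 → 5.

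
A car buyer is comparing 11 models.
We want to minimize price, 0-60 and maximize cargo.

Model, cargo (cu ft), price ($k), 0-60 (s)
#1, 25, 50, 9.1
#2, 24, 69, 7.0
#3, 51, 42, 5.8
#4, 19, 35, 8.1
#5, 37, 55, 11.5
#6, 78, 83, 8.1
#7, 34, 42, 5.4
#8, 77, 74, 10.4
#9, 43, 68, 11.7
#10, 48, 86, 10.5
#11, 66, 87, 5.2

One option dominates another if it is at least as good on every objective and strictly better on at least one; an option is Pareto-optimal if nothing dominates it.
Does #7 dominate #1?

#7 vs #1: cargo 34≥25, price 42≤50, 0-60 5.4≤9.1 — #7 is at least as good on every objective with at least one strict improvement.

Yes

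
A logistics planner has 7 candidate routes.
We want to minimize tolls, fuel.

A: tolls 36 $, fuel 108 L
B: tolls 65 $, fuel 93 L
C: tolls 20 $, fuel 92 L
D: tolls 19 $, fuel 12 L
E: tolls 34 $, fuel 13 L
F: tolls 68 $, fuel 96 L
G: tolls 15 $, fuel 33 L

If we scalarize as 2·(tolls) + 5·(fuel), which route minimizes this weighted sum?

D

A: 2·36 + 5·108 = 612
B: 2·65 + 5·93 = 595
C: 2·20 + 5·92 = 500
D: 2·19 + 5·12 = 98
E: 2·34 + 5·13 = 133
F: 2·68 + 5·96 = 616
G: 2·15 + 5·33 = 195
Lowest: D at 98.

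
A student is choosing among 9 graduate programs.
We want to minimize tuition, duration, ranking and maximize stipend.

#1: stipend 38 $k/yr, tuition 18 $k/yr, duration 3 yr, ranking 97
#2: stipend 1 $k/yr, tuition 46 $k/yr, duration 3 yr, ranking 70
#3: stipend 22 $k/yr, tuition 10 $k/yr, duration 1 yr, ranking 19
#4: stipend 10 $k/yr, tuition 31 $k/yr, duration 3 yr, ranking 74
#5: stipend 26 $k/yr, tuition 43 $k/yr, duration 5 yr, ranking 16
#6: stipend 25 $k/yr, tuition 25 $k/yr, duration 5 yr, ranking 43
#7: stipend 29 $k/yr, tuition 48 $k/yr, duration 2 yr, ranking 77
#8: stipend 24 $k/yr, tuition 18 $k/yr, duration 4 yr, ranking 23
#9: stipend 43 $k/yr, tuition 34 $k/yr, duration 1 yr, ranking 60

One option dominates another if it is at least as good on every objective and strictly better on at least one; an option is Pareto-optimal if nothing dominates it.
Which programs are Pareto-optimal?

#1, #3, #5, #6, #8, #9

#1: not dominated.
#2: dominated by #3 (stipend 22≥1, tuition 10≤46, duration 1≤3, ranking 19≤70).
#3: not dominated (best tuition).
#4: dominated by #3 (stipend 22≥10, tuition 10≤31, duration 1≤3, ranking 19≤74).
#5: not dominated (best ranking).
#6: not dominated.
#7: dominated by #9 (stipend 43≥29, tuition 34≤48, duration 1≤2, ranking 60≤77).
#8: not dominated.
#9: not dominated (best stipend).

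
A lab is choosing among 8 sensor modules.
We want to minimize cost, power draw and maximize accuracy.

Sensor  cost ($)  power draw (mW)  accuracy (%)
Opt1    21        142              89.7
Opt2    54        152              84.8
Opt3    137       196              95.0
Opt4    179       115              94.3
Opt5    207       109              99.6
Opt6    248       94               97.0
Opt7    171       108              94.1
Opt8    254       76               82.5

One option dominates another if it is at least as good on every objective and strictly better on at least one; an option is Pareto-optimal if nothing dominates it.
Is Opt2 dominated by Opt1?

Yes

Opt1 vs Opt2: cost 21≤54, power draw 142≤152, accuracy 89.7≥84.8 — Opt1 is at least as good on every objective with at least one strict improvement.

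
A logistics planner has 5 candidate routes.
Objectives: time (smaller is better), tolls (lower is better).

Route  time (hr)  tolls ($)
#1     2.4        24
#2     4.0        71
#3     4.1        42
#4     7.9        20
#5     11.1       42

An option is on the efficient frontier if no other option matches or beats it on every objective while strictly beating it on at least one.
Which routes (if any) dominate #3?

#1: time 2.4≤4.1, tolls 24≤42 — dominates #3.
Others (#2, #4, #5) are each worse than #3 on at least one objective.

#1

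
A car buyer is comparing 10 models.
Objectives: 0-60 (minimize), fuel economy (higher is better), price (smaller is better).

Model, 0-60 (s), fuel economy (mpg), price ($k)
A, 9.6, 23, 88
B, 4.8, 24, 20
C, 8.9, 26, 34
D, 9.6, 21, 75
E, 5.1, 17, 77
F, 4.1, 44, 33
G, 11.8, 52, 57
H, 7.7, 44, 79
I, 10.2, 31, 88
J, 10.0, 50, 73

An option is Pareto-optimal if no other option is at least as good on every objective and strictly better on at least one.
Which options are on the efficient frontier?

A: dominated by B (0-60 4.8≤9.6, fuel economy 24≥23, price 20≤88).
B: not dominated (best price).
C: dominated by F (0-60 4.1≤8.9, fuel economy 44≥26, price 33≤34).
D: dominated by B (0-60 4.8≤9.6, fuel economy 24≥21, price 20≤75).
E: dominated by B (0-60 4.8≤5.1, fuel economy 24≥17, price 20≤77).
F: not dominated (best 0-60).
G: not dominated (best fuel economy).
H: dominated by F (0-60 4.1≤7.7, fuel economy 44≥44, price 33≤79).
I: dominated by F (0-60 4.1≤10.2, fuel economy 44≥31, price 33≤88).
J: not dominated.

B, F, G, J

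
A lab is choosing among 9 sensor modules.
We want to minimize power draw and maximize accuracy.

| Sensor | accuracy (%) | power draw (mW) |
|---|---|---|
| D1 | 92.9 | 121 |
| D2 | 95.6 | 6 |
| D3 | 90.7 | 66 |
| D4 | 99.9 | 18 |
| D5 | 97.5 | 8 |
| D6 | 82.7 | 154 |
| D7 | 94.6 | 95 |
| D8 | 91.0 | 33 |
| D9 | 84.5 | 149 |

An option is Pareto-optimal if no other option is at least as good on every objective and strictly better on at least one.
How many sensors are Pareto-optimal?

3

D1: dominated by D2 (accuracy 95.6≥92.9, power draw 6≤121).
D2: not dominated (best power draw).
D3: dominated by D2 (accuracy 95.6≥90.7, power draw 6≤66).
D4: not dominated (best accuracy).
D5: not dominated.
D6: dominated by D1 (accuracy 92.9≥82.7, power draw 121≤154).
D7: dominated by D2 (accuracy 95.6≥94.6, power draw 6≤95).
D8: dominated by D2 (accuracy 95.6≥91.0, power draw 6≤33).
D9: dominated by D1 (accuracy 92.9≥84.5, power draw 121≤149).
Pareto-optimal: D2, D4, D5 → 3.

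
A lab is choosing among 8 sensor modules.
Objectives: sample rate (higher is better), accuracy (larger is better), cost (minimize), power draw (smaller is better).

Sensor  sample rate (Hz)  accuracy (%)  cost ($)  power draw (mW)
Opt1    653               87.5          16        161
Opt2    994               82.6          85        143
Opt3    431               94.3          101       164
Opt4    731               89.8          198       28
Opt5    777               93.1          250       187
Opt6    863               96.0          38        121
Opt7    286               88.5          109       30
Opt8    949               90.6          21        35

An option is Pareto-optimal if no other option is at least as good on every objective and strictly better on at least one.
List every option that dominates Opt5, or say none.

Opt6: sample rate 863≥777, accuracy 96.0≥93.1, cost 38≤250, power draw 121≤187 — dominates Opt5.
Others (Opt1, Opt2, Opt3, Opt4, Opt7, Opt8) are each worse than Opt5 on at least one objective.

Opt6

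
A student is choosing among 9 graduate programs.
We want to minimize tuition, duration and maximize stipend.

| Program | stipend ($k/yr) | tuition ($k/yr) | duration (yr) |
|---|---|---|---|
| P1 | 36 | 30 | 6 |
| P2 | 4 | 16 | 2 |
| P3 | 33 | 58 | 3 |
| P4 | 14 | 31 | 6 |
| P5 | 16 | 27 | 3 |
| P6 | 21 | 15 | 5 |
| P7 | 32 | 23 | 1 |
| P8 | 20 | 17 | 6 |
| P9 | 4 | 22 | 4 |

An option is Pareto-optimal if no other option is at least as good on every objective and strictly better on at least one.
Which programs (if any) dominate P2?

P1: worse on tuition (30 vs 16).
P3: worse on tuition (58 vs 16).
P4: worse on tuition (31 vs 16).
P5: worse on tuition (27 vs 16).
P6: worse on duration (5 vs 2).
P7: worse on tuition (23 vs 16).
P8: worse on tuition (17 vs 16).
P9: worse on tuition (22 vs 16).
No option dominates P2.

none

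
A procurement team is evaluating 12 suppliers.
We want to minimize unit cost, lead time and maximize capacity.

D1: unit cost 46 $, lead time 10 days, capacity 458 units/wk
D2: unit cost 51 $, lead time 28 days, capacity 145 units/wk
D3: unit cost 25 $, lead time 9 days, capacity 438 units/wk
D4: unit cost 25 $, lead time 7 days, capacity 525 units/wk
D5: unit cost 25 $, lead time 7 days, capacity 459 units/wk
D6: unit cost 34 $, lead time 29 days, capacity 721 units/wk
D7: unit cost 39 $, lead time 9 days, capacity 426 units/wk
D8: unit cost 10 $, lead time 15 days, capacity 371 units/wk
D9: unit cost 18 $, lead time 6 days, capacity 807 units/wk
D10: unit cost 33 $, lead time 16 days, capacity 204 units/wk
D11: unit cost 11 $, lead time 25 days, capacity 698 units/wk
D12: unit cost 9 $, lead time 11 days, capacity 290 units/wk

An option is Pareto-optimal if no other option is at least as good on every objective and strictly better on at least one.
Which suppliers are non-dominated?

D8, D9, D11, D12

D1: dominated by D4 (unit cost 25≤46, lead time 7≤10, capacity 525≥458).
D2: dominated by D1 (unit cost 46≤51, lead time 10≤28, capacity 458≥145).
D3: dominated by D4 (unit cost 25≤25, lead time 7≤9, capacity 525≥438).
D4: dominated by D9 (unit cost 18≤25, lead time 6≤7, capacity 807≥525).
D5: dominated by D4 (unit cost 25≤25, lead time 7≤7, capacity 525≥459).
D6: dominated by D9 (unit cost 18≤34, lead time 6≤29, capacity 807≥721).
D7: dominated by D3 (unit cost 25≤39, lead time 9≤9, capacity 438≥426).
D8: not dominated.
D9: not dominated (best lead time).
D10: dominated by D3 (unit cost 25≤33, lead time 9≤16, capacity 438≥204).
D11: not dominated.
D12: not dominated (best unit cost).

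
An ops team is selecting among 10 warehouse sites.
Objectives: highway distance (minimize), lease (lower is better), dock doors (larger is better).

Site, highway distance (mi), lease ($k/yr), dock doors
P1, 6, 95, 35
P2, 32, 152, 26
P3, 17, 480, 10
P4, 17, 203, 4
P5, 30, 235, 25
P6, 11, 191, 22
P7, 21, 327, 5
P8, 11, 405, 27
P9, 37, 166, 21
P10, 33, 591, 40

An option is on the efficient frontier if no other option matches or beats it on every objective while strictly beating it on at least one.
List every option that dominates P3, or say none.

P1, P6, P8

P1: highway distance 6≤17, lease 95≤480, dock doors 35≥10 — dominates P3.
P6: highway distance 11≤17, lease 191≤480, dock doors 22≥10 — dominates P3.
P8: highway distance 11≤17, lease 405≤480, dock doors 27≥10 — dominates P3.
Others (P2, P4, P5, P7, P9, P10) are each worse than P3 on at least one objective.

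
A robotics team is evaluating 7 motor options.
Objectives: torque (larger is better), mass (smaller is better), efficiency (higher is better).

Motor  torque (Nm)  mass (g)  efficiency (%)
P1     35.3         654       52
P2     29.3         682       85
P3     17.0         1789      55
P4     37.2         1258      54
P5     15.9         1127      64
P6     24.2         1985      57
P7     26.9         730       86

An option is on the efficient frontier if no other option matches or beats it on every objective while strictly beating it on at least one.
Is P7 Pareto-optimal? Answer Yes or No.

Yes

P1: worse on efficiency (52 vs 86).
P2: worse on efficiency (85 vs 86).
P3: worse on torque (17.0 vs 26.9).
P4: worse on mass (1258 vs 730).
P5: worse on torque (15.9 vs 26.9).
P6: worse on torque (24.2 vs 26.9).
No option is at least as good as P7 on every objective and strictly better on one.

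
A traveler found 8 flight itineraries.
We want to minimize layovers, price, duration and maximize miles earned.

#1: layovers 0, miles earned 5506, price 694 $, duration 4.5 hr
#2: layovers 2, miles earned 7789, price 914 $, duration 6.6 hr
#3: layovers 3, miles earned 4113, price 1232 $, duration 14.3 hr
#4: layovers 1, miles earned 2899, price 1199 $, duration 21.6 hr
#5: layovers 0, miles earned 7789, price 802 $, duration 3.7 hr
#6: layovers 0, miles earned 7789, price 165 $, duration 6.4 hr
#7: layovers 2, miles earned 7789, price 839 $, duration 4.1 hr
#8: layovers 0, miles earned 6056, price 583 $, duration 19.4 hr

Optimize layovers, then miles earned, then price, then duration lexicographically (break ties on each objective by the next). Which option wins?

#6

First minimize layovers: best is 0, kept {#1, #5, #6, #8}.
Then maximize miles earned: best is 7789, kept {#5, #6}.
Then minimize price: best is 165, kept {#6}.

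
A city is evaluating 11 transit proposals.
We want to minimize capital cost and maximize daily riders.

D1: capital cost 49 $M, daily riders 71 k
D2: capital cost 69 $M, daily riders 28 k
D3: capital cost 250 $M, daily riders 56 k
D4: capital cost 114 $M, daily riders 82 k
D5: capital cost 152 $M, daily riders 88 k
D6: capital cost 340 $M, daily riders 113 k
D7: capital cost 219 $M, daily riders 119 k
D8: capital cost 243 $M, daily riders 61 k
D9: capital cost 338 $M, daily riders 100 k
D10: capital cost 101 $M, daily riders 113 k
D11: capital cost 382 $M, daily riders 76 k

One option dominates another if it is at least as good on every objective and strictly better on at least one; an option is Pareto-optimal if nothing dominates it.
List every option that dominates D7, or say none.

D1: worse on daily riders (71 vs 119).
D2: worse on daily riders (28 vs 119).
D3: worse on capital cost (250 vs 219).
D4: worse on daily riders (82 vs 119).
D5: worse on daily riders (88 vs 119).
D6: worse on capital cost (340 vs 219).
D8: worse on capital cost (243 vs 219).
D9: worse on capital cost (338 vs 219).
D10: worse on daily riders (113 vs 119).
D11: worse on capital cost (382 vs 219).
No option dominates D7.

none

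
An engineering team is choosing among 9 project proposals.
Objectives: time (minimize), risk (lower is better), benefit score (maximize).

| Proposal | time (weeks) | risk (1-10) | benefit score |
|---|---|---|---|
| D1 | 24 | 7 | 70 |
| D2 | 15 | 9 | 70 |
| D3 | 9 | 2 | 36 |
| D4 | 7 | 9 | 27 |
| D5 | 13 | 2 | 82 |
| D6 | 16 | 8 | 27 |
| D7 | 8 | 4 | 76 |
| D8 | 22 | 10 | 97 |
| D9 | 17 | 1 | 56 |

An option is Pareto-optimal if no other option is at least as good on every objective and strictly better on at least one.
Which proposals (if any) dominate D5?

none

D1: worse on time (24 vs 13).
D2: worse on time (15 vs 13).
D3: worse on benefit score (36 vs 82).
D4: worse on risk (9 vs 2).
D6: worse on time (16 vs 13).
D7: worse on risk (4 vs 2).
D8: worse on time (22 vs 13).
D9: worse on time (17 vs 13).
No option dominates D5.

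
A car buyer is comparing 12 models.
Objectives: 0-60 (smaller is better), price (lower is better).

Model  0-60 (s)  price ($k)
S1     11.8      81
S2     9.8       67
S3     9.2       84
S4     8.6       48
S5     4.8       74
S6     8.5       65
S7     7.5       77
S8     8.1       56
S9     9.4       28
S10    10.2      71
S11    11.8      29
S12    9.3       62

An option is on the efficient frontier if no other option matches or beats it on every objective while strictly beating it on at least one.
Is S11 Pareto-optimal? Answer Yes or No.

No

S9 vs S11: 0-60 9.4≤11.8, price 28≤29 — S9 is at least as good on every objective and strictly better on at least one, so S9 dominates S11.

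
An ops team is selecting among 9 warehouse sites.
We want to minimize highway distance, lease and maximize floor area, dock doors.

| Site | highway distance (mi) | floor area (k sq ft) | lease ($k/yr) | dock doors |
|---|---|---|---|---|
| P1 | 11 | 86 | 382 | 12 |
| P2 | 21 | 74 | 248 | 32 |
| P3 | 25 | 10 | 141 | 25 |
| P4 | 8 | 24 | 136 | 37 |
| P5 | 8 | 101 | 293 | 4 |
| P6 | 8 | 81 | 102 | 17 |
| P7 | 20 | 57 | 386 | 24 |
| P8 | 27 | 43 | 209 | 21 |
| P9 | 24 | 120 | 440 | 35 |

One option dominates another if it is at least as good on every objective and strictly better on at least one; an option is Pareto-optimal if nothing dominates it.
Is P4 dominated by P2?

P2 vs P4: P2 is worse on highway distance (21 vs 8), so it does not dominate P4.

No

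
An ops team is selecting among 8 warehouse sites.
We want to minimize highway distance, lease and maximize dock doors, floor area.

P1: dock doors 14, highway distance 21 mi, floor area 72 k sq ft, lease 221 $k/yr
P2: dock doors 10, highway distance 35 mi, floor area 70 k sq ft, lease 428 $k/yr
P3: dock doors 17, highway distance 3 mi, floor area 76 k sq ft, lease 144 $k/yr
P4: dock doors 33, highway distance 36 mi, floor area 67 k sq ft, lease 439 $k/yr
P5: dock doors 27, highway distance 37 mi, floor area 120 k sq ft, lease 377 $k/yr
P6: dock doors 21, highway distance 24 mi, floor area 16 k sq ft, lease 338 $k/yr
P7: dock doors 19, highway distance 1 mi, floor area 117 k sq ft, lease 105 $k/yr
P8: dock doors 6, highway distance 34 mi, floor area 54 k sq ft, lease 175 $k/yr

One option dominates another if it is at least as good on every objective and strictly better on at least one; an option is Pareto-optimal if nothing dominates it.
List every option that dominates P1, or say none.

P3: dock doors 17≥14, highway distance 3≤21, floor area 76≥72, lease 144≤221 — dominates P1.
P7: dock doors 19≥14, highway distance 1≤21, floor area 117≥72, lease 105≤221 — dominates P1.
Others (P2, P4, P5, P6, P8) are each worse than P1 on at least one objective.

P3, P7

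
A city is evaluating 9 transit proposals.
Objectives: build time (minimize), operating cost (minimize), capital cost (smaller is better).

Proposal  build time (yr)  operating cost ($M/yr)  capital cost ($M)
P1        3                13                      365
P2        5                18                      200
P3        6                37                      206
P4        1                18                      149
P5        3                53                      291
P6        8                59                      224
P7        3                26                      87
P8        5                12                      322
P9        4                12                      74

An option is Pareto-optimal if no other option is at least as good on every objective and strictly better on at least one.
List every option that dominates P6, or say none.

P2, P3, P4, P7, P9

P2: build time 5≤8, operating cost 18≤59, capital cost 200≤224 — dominates P6.
P3: build time 6≤8, operating cost 37≤59, capital cost 206≤224 — dominates P6.
P4: build time 1≤8, operating cost 18≤59, capital cost 149≤224 — dominates P6.
P7: build time 3≤8, operating cost 26≤59, capital cost 87≤224 — dominates P6.
P9: build time 4≤8, operating cost 12≤59, capital cost 74≤224 — dominates P6.
Others (P1, P5, P8) are each worse than P6 on at least one objective.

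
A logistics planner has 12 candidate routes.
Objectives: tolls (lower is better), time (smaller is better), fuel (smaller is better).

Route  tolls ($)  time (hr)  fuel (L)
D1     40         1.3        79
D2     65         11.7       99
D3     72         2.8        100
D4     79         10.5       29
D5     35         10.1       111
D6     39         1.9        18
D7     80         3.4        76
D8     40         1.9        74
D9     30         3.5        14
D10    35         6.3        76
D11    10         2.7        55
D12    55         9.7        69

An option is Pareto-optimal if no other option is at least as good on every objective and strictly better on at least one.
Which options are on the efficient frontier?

D1: not dominated (best time).
D2: dominated by D1 (tolls 40≤65, time 1.3≤11.7, fuel 79≤99).
D3: dominated by D1 (tolls 40≤72, time 1.3≤2.8, fuel 79≤100).
D4: dominated by D6 (tolls 39≤79, time 1.9≤10.5, fuel 18≤29).
D5: dominated by D9 (tolls 30≤35, time 3.5≤10.1, fuel 14≤111).
D6: not dominated.
D7: dominated by D6 (tolls 39≤80, time 1.9≤3.4, fuel 18≤76).
D8: dominated by D6 (tolls 39≤40, time 1.9≤1.9, fuel 18≤74).
D9: not dominated (best fuel).
D10: dominated by D9 (tolls 30≤35, time 3.5≤6.3, fuel 14≤76).
D11: not dominated (best tolls).
D12: dominated by D6 (tolls 39≤55, time 1.9≤9.7, fuel 18≤69).

D1, D6, D9, D11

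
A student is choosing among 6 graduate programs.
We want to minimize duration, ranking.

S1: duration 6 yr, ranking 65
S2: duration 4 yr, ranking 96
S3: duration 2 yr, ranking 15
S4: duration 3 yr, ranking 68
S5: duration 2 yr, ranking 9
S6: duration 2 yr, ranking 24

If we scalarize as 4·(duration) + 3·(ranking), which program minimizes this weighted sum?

S5

S1: 4·6 + 3·65 = 219
S2: 4·4 + 3·96 = 304
S3: 4·2 + 3·15 = 53
S4: 4·3 + 3·68 = 216
S5: 4·2 + 3·9 = 35
S6: 4·2 + 3·24 = 80
Lowest: S5 at 35.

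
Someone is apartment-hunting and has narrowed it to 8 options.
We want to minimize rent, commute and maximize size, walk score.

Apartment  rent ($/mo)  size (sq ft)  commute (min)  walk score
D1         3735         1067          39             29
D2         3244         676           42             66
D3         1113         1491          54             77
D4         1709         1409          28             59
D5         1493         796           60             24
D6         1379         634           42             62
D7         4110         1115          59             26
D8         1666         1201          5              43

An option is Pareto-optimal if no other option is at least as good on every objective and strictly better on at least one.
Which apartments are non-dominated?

D1: dominated by D4 (rent 1709≤3735, size 1409≥1067, commute 28≤39, walk score 59≥29).
D2: not dominated.
D3: not dominated (best rent).
D4: not dominated.
D5: dominated by D3 (rent 1113≤1493, size 1491≥796, commute 54≤60, walk score 77≥24).
D6: not dominated.
D7: dominated by D3 (rent 1113≤4110, size 1491≥1115, commute 54≤59, walk score 77≥26).
D8: not dominated (best commute).

D2, D3, D4, D6, D8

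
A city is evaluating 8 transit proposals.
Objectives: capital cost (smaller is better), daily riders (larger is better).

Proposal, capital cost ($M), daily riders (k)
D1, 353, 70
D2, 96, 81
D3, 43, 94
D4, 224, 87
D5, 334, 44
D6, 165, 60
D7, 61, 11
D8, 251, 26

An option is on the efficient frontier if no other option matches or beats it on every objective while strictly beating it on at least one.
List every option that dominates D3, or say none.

D1: worse on capital cost (353 vs 43).
D2: worse on capital cost (96 vs 43).
D4: worse on capital cost (224 vs 43).
D5: worse on capital cost (334 vs 43).
D6: worse on capital cost (165 vs 43).
D7: worse on capital cost (61 vs 43).
D8: worse on capital cost (251 vs 43).
No option dominates D3.

none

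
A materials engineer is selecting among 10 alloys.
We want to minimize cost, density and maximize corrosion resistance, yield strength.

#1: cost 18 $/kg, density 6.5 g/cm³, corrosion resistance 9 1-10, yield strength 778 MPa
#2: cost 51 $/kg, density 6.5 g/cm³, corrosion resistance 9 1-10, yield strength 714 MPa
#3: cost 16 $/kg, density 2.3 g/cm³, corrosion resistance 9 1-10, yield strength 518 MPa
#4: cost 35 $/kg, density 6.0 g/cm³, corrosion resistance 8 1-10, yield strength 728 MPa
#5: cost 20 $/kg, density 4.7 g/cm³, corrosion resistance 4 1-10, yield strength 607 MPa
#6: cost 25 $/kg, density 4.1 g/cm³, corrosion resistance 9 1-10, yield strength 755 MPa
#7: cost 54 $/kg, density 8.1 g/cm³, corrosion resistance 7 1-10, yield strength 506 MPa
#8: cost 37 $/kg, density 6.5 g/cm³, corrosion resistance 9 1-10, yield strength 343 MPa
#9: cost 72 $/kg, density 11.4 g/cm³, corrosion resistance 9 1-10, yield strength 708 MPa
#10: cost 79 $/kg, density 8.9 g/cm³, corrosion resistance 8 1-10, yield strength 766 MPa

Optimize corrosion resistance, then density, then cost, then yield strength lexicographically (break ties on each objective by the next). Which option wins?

#3

First maximize corrosion resistance: best is 9, kept {#1, #2, #3, #6, #8, #9}.
Then minimize density: best is 2.3, kept {#3}.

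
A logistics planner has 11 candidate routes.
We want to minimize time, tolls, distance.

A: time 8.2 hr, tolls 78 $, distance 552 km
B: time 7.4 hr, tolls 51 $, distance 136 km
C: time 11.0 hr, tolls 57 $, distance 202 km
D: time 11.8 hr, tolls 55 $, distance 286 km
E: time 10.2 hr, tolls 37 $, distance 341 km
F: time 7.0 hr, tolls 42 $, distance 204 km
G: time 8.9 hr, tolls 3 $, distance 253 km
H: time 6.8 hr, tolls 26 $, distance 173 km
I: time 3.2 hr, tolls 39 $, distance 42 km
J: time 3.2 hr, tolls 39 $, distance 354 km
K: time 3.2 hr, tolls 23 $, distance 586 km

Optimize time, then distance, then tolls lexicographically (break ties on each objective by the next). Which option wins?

First minimize time: best is 3.2, kept {I, J, K}.
Then minimize distance: best is 42, kept {I}.

I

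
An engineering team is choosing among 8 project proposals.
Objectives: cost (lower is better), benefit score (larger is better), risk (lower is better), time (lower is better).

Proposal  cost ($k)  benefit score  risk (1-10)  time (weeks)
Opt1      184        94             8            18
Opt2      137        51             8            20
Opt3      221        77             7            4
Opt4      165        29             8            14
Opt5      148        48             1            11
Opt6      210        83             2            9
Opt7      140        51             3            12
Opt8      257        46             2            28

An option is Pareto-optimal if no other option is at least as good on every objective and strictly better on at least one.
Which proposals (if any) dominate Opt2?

Opt1: worse on cost (184 vs 137).
Opt3: worse on cost (221 vs 137).
Opt4: worse on cost (165 vs 137).
Opt5: worse on cost (148 vs 137).
Opt6: worse on cost (210 vs 137).
Opt7: worse on cost (140 vs 137).
Opt8: worse on cost (257 vs 137).
No option dominates Opt2.

none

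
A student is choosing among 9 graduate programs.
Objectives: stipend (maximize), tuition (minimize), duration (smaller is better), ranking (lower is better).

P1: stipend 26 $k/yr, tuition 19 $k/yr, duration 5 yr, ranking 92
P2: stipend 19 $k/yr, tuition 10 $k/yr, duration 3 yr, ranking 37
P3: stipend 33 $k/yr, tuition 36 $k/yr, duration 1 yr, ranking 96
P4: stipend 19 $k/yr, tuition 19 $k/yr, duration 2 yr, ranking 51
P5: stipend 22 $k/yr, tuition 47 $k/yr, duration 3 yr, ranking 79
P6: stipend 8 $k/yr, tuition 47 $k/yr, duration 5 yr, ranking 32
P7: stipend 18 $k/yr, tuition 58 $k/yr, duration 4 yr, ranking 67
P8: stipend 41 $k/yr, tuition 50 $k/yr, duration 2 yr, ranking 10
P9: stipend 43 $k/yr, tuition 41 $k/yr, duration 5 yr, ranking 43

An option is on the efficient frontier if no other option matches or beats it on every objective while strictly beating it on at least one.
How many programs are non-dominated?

8

P1: not dominated.
P2: not dominated (best tuition).
P3: not dominated (best duration).
P4: not dominated.
P5: not dominated.
P6: not dominated.
P7: dominated by P2 (stipend 19≥18, tuition 10≤58, duration 3≤4, ranking 37≤67).
P8: not dominated (best ranking).
P9: not dominated (best stipend).
Pareto-optimal: P1, P2, P3, P4, P5, P6, P8, P9 → 8.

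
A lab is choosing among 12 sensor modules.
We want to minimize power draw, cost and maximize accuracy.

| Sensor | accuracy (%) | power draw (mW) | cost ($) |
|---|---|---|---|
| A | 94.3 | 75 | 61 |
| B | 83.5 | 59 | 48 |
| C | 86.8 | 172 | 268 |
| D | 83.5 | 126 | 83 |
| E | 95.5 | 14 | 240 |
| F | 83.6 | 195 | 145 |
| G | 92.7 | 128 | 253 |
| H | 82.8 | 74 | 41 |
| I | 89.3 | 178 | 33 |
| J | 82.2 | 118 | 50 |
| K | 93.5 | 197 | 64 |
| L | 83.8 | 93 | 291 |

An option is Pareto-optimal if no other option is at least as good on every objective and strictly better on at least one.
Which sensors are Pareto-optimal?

A: not dominated.
B: not dominated.
C: dominated by A (accuracy 94.3≥86.8, power draw 75≤172, cost 61≤268).
D: dominated by A (accuracy 94.3≥83.5, power draw 75≤126, cost 61≤83).
E: not dominated (best accuracy).
F: dominated by A (accuracy 94.3≥83.6, power draw 75≤195, cost 61≤145).
G: dominated by A (accuracy 94.3≥92.7, power draw 75≤128, cost 61≤253).
H: not dominated.
I: not dominated (best cost).
J: dominated by B (accuracy 83.5≥82.2, power draw 59≤118, cost 48≤50).
K: dominated by A (accuracy 94.3≥93.5, power draw 75≤197, cost 61≤64).
L: dominated by A (accuracy 94.3≥83.8, power draw 75≤93, cost 61≤291).

A, B, E, H, I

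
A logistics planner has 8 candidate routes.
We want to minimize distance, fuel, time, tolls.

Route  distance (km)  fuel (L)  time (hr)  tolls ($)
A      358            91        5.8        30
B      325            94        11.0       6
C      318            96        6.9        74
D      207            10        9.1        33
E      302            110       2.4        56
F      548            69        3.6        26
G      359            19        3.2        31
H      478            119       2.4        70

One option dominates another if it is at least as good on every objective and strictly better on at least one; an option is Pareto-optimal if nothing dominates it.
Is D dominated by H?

H vs D: H is worse on distance (478 vs 207), so it does not dominate D.

No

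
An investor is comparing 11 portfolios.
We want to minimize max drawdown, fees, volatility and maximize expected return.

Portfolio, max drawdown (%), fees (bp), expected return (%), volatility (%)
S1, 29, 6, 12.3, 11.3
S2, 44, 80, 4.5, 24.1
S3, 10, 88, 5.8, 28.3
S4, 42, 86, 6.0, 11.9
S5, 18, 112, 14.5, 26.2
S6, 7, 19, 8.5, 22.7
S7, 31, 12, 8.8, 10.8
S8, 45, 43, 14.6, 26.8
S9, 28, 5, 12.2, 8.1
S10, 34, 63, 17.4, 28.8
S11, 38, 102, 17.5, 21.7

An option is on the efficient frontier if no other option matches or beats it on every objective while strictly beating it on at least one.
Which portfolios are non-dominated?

S1, S5, S6, S8, S9, S10, S11

S1: not dominated.
S2: dominated by S1 (max drawdown 29≤44, fees 6≤80, expected return 12.3≥4.5, volatility 11.3≤24.1).
S3: dominated by S6 (max drawdown 7≤10, fees 19≤88, expected return 8.5≥5.8, volatility 22.7≤28.3).
S4: dominated by S1 (max drawdown 29≤42, fees 6≤86, expected return 12.3≥6.0, volatility 11.3≤11.9).
S5: not dominated.
S6: not dominated (best max drawdown).
S7: dominated by S9 (max drawdown 28≤31, fees 5≤12, expected return 12.2≥8.8, volatility 8.1≤10.8).
S8: not dominated.
S9: not dominated (best fees).
S10: not dominated.
S11: not dominated (best expected return).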